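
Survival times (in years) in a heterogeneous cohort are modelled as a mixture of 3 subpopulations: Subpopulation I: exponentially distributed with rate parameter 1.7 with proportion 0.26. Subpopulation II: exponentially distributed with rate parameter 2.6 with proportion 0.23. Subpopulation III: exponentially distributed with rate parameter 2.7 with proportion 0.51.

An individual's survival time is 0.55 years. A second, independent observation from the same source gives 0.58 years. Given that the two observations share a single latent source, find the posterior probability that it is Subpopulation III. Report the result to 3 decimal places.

Apply Bayes' rule: the posterior for each component is proportional to its prior times its likelihood at x.
Since both observations come from the same component, the likelihood for component k is f_k(x₁)·f_k(x₂).
  L_I = [0.667396] × [0.634212] = 0.423271
  L_II = [0.622203] × [0.575516] = 0.358088
  L_III = [0.611556] × [0.563973] = 0.344901
Unnormalised posteriors:
  P(Z=I)·L_I = 0.26 × 0.423271 = 0.11005
  P(Z=II)·L_II = 0.23 × 0.358088 = 0.0823602
  P(Z=III)·L_III = 0.51 × 0.344901 = 0.1759
Normaliser: 0.11005 + 0.0823602 + 0.1759 = 0.36831
P(Subpopulation III | x) ≈ 0.478

0.478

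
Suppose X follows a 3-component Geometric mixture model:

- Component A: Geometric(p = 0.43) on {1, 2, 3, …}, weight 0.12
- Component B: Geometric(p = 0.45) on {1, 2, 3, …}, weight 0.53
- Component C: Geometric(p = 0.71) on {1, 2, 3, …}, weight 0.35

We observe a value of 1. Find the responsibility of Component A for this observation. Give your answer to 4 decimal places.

P(component k | x) = w_k·f_k(x) / marginal(x), where marginal(x) = Σ_j w_j·f_j(x).
Evaluate each component's likelihood at the observed value:
  p_A = 0.43
  p_B = 0.45
  p_C = 0.71
Multiply by the mixture weights:
  w_A·p_A = 0.12 × 0.43 = 0.0516
  w_B·p_B = 0.53 × 0.45 = 0.2385
  w_C·p_C = 0.35 × 0.71 = 0.2485
Denominator: 0.0516 + 0.2385 + 0.2485 = 0.5386
So the posterior for Component A is 0.0516 / 0.5386 ≈ 0.0958.

0.0958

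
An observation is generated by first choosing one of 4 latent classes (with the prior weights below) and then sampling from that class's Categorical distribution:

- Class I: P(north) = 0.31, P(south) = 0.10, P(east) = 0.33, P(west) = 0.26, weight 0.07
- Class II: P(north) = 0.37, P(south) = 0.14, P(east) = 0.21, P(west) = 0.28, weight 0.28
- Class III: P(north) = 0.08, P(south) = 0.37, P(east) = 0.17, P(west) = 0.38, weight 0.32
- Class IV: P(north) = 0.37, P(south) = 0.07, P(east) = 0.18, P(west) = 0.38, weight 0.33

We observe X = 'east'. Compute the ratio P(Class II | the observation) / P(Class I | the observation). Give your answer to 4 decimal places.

The posterior odds equal the prior odds times the likelihood ratio: (P(Z=i)/P(Z=j))·(f_i(x)/f_j(x)).
Evaluate each component's likelihood at the observed value:
  f_I = P(east | comp) = 0.33
  f_II = P(east | comp) = 0.21
  f_III = P(east | comp) = 0.17
  f_IV = P(east | comp) = 0.18
Odds = (0.28/0.07) × (0.21/0.33) = 4 × 0.636364 ≈ 2.5455

2.5455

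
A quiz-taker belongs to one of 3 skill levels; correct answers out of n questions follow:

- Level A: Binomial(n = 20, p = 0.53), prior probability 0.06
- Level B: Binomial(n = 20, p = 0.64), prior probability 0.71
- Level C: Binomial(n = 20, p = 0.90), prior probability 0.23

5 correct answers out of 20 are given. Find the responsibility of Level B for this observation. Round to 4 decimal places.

0.3577

By Bayes' theorem, P(k | x) = π_k f_k(x) / Σ_j π_j f_j(x).
Binomial probabilities:
  L_A = C(20,5)·0.53^5·0.47^15 = 15504·0.0418195·1.20633e-05 = 0.00782152
  L_B = C(20,5)·0.64^5·0.36^15 = 15504·0.107374·2.21074e-07 = 0.000368028
  L_C = C(20,5)·0.90^5·0.10^15 = 15504·0.59049·1e-15 = 9.15496e-12
Multiply by the mixture weights:
  π_A·L_A = 0.06 × 0.00782152 = 0.000469291
  π_B·L_B = 0.71 × 0.000368028 = 0.0002613
  π_C·L_C = 0.23 × 9.15496e-12 = 2.10564e-12
Sum: 0.000469291 + 0.0002613 + 2.10564e-12 = 0.000730591
So the posterior for Level B is 0.0002613 / 0.000730591 ≈ 0.3577.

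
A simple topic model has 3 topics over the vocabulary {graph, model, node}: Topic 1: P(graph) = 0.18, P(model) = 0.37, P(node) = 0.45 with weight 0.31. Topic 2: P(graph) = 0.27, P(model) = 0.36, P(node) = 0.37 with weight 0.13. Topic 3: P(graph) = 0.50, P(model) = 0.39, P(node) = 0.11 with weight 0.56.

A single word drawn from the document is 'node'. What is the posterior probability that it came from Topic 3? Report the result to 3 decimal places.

Posterior ∝ prior × likelihood, so P(k | x) ∝ π_k f_k(x); normalise over all components.
Categorical probabilities:
  f_1 = 0.45
  f_2 = 0.37
  f_3 = 0.11
Weight by the priors:
  π_1·f_1 = 0.31 × 0.45 = 0.1395
  π_2·f_2 = 0.13 × 0.37 = 0.0481
  π_3·f_3 = 0.56 × 0.11 = 0.0616
Marginal: 0.1395 + 0.0481 + 0.0616 = 0.2492
So the posterior for Topic 3 is 0.0616 / 0.2492 ≈ 0.247.

0.247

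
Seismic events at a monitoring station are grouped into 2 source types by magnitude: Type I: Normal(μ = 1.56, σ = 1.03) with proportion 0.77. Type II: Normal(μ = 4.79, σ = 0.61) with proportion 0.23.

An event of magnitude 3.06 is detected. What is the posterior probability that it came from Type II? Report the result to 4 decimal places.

By Bayes' theorem, P(k | x) = π_k f_k(x) / Σ_j π_j f_j(x).
Component likelihoods at x = 3.06:
  f_I = (1/(1.03·√(2π)))·exp(−(3.06−1.56)²/(2·1.03²)) = 0.387323·exp(-1.06042) = 0.134134
  f_II = (1/(0.61·√(2π)))·exp(−(3.06−4.79)²/(2·0.61²)) = 0.654004·exp(-4.02163) = 0.0117221
Multiply by the mixture weights:
  π_I·f_I = 0.77 × 0.134134 = 0.103283
  π_II·f_II = 0.23 × 0.0117221 = 0.00269609
Normaliser: 0.103283 + 0.00269609 = 0.105979
Responsibility of Type II: 0.00269609 / 0.105979 ≈ 0.0254

0.0254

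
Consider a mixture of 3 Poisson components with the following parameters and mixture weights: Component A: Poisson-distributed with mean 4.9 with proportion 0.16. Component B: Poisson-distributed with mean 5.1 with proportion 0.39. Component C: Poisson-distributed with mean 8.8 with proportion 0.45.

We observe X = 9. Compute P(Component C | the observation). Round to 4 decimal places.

0.7413

Apply Bayes' rule: the posterior for each component is proportional to its prior times its likelihood at x.
Poisson probabilities:
  p_A = e^(−4.9)·4.9^9/9! = 0.0334163
  p_B = e^(−5.1)·5.1^9/9! = 0.0392163
  p_C = e^(−8.8)·8.8^9/9! = 0.131459
Prior × likelihood for each component:
  π_A·p_A = 0.16 × 0.0334163 = 0.00534661
  π_B·p_B = 0.39 × 0.0392163 = 0.0152944
  π_C·p_C = 0.45 × 0.131459 = 0.0591564
Marginal: 0.00534661 + 0.0152944 + 0.0591564 = 0.0797974
Responsibility of Component C: 0.0591564 / 0.0797974 ≈ 0.7413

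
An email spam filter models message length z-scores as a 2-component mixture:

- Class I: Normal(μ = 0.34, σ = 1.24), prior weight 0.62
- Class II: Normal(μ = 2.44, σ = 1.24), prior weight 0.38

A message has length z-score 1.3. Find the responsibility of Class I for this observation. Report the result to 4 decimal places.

P(component k | x) = w_k·f_k(x) / marginal(x), where marginal(x) = Σ_j w_j·f_j(x).
Normal densities:
  p_I = (1/(1.24·√(2π)))·exp(−(1.3−0.34)²/(2·1.24²)) = 0.321728·exp(-0.29969) = 0.238416
  p_II = (1/(1.24·√(2π)))·exp(−(1.3−2.44)²/(2·1.24²)) = 0.321728·exp(-0.42261) = 0.21084
Multiply by the mixture weights:
  w_I·p_I = 0.62 × 0.238416 = 0.147818
  w_II·p_II = 0.38 × 0.21084 = 0.0801191
Sum: 0.147818 + 0.0801191 = 0.227937
So the posterior for Class I is 0.147818 / 0.227937 ≈ 0.6485.

0.6485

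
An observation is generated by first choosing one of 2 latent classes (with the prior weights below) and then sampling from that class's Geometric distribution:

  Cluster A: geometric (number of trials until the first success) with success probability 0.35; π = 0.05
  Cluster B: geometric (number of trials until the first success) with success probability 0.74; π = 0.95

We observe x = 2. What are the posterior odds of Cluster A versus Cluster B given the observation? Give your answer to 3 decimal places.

0.062

Only the two components matter; the odds are (π_i f_i(x)) / (π_j f_j(x)).
Component likelihoods at x = 2:
  L_A = 0.35·(1−0.35)^1 = 0.35·0.65 = 0.2275
  L_B = 0.74·(1−0.74)^1 = 0.74·0.26 = 0.1924
Odds = (0.05/0.95) × (0.2275/0.1924) = 0.0526316 × 1.18243 ≈ 0.062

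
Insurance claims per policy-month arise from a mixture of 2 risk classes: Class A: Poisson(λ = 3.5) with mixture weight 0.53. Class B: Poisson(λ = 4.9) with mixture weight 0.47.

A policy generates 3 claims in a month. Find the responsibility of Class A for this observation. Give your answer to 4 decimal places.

0.6250

The responsibility of component k is P(Z=k) f_k(x) divided by Σ_j P(Z=j) f_j(x).
Evaluate each component's likelihood at the observed value:
  p_A = 0.215785
  p_B = 0.146014
Multiply by the mixture weights:
  P(Z=A)·p_A = 0.53 × 0.215785 = 0.114366
  P(Z=B)·p_B = 0.47 × 0.146014 = 0.0686265
Evidence: 0.114366 + 0.0686265 = 0.182993
P(Class A | data) ≈ 0.6250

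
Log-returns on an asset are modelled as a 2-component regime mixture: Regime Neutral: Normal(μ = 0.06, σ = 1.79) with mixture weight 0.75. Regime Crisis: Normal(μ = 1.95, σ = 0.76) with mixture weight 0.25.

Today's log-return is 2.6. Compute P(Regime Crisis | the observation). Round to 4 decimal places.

By Bayes' theorem, P(k | x) = w_k f_k(x) / Σ_j w_j f_j(x).
Normal densities:
  p_Neutral = (1/(1.79·√(2π)))·exp(−(2.6−0.06)²/(2·1.79²)) = 0.222873·exp(-1.00677) = 0.0814369
  p_Crisis = (1/(0.76·√(2π)))·exp(−(2.6−1.95)²/(2·0.76²)) = 0.524924·exp(-0.36574) = 0.364132
Weight by the priors:
  w_Neutral·p_Neutral = 0.75 × 0.0814369 = 0.0610777
  w_Crisis·p_Crisis = 0.25 × 0.364132 = 0.091033
Marginal: 0.0610777 + 0.091033 = 0.152111
P(Regime Crisis | x) = 0.091033 / 0.152111 ≈ 0.5985

0.5985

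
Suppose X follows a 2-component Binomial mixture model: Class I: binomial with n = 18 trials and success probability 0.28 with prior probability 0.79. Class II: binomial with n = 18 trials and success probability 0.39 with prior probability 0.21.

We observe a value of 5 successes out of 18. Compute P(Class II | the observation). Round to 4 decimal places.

Apply Bayes' rule: the posterior for each component is proportional to its prior times its likelihood at x.
Binomial probabilities:
  p_I = C(18,5)·0.28^5·0.72^13 = 8568·0.00172104·0.0139741 = 0.206059
  p_II = C(18,5)·0.39^5·0.61^13 = 8568·0.00902242·0.00161915 = 0.125167
Unnormalised posteriors:
  w_I·p_I = 0.79 × 0.206059 = 0.162787
  w_II·p_II = 0.21 × 0.125167 = 0.0262851
Sum: 0.162787 + 0.0262851 = 0.189072
Responsibility of Class II: 0.0262851 / 0.189072 ≈ 0.1390

0.1390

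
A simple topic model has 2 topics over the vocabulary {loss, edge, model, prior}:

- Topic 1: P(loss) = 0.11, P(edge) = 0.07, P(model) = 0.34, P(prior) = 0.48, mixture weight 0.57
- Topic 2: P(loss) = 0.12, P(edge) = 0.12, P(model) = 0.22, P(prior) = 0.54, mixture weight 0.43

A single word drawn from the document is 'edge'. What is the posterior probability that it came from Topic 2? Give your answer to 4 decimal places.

P(component k | x) = π_k·f_k(x) / marginal(x), where marginal(x) = Σ_j π_j·f_j(x).
Component likelihoods at x = 'edge':
  p_1 = 0.07
  p_2 = 0.12
Prior × likelihood for each component:
  π_1·p_1 = 0.57 × 0.07 = 0.0399
  π_2·p_2 = 0.43 × 0.12 = 0.0516
Normaliser: 0.0399 + 0.0516 = 0.0915
Responsibility of Topic 2: 0.0516 / 0.0915 ≈ 0.5639

0.5639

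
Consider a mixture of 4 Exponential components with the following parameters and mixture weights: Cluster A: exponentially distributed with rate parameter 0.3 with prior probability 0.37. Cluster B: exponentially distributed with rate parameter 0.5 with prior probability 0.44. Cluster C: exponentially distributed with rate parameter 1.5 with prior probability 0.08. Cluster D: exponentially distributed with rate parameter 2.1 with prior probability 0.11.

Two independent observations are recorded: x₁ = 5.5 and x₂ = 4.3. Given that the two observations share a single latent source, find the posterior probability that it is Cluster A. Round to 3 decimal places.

The responsibility of component k is P(Z=k) f_k(x) divided by Σ_j P(Z=j) f_j(x).
Since both observations come from the same component, the likelihood for component k is f_k(x₁)·f_k(x₂).
  p_A = [0.3·e^(−0.3·5.5) = 0.3·e^(−1.6500) = 0.057615] × [0.0825812] = 0.00475792
  p_B = [0.5·e^(−0.5·5.5) = 0.5·e^(−2.7500) = 0.0319639] × [0.0582421] = 0.00186165
  p_C = [1.5·e^(−1.5·5.5) = 1.5·e^(−8.2500) = 0.000391888] × [0.00237078] = 9.29081e-07
  p_D = [2.1·e^(−2.1·5.5) = 2.1·e^(−11.5500) = 2.02357e-05] × [0.000251501] = 5.0893e-09
Multiply by the mixture weights:
  P(Z=A)·p_A = 0.37 × 0.00475792 = 0.00176043
  P(Z=B)·p_B = 0.44 × 0.00186165 = 0.000819124
  P(Z=C)·p_C = 0.08 × 9.29081e-07 = 7.43265e-08
  P(Z=D)·p_D = 0.11 × 5.0893e-09 = 5.59823e-10
Marginal: 0.00176043 + 0.000819124 + 7.43265e-08 + 5.59823e-10 = 0.00257963
P(Cluster A | data) = 0.00176043 / 0.00257963 ≈ 0.682

0.682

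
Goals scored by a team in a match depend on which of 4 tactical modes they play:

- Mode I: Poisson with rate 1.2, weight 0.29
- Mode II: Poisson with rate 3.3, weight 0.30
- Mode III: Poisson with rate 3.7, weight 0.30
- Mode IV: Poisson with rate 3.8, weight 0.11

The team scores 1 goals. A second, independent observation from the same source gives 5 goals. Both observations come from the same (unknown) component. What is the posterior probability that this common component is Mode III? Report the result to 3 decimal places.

The responsibility of component k is π_k f_k(x) divided by Σ_j π_j f_j(x).
Since both observations come from the same component, the likelihood for component k is f_k(x₁)·f_k(x₂).
  f_I = [e^(−1.2)·1.2^1/1! = 0.361433] × [0.00624556] = 0.00225735
  f_II = [e^(−3.3)·3.3^1/1! = 0.121714] × [0.120286] = 0.0146406
  f_III = [e^(−3.7)·3.7^1/1! = 0.091477] × [0.142869] = 0.0130692
  f_IV = [e^(−3.8)·3.8^1/1! = 0.0850089] × [0.147713] = 0.0125569
Unnormalised posteriors:
  π_I·f_I = 0.29 × 0.00225735 = 0.000654632
  π_II·f_II = 0.30 × 0.0146406 = 0.00439218
  π_III·f_III = 0.30 × 0.0130692 = 0.00392077
  π_IV·f_IV = 0.11 × 0.0125569 = 0.00138126
Marginal: 0.000654632 + 0.00439218 + 0.00392077 + 0.00138126 = 0.0103488
P(Mode III | x) = 0.00392077 / 0.0103488 ≈ 0.379

0.379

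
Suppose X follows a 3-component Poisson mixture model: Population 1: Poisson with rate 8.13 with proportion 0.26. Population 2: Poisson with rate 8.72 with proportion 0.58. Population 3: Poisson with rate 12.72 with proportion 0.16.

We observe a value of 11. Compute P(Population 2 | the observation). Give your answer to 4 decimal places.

P(component k | x) = P(Z=k)·f_k(x) / marginal(x), where marginal(x) = Σ_j P(Z=j)·f_j(x).
Component likelihoods at x = 11:
  f_1 = e^(−8.13)·8.13^11/11! = 0.0756878
  f_2 = e^(−8.72)·8.72^11/11! = 0.0906729
  f_3 = e^(−12.72)·12.72^11/11! = 0.105676
Unnormalised posteriors:
  P(Z=1)·f_1 = 0.26 × 0.0756878 = 0.0196788
  P(Z=2)·f_2 = 0.58 × 0.0906729 = 0.0525903
  P(Z=3)·f_3 = 0.16 × 0.105676 = 0.0169082
Normaliser: 0.0196788 + 0.0525903 + 0.0169082 = 0.0891773
Responsibility of Population 2: 0.0525903 / 0.0891773 ≈ 0.5897

0.5897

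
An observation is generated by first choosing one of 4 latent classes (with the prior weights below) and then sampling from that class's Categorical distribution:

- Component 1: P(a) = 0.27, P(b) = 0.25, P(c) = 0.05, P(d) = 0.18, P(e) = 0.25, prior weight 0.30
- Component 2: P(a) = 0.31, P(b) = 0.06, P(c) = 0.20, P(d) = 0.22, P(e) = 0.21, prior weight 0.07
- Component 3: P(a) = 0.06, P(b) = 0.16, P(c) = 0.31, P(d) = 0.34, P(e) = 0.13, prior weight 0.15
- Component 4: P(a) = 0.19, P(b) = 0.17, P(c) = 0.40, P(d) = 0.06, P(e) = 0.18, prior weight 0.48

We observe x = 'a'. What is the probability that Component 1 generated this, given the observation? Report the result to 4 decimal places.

By Bayes' theorem, P(k | x) = π_k f_k(x) / Σ_j π_j f_j(x).
Component likelihoods at x = 'a':
  p_1 = P(a | comp) = 0.27
  p_2 = P(a | comp) = 0.31
  p_3 = P(a | comp) = 0.06
  p_4 = P(a | comp) = 0.19
Prior × likelihood for each component:
  π_1·p_1 = 0.30 × 0.27 = 0.081
  π_2·p_2 = 0.07 × 0.31 = 0.0217
  π_3·p_3 = 0.15 × 0.06 = 0.009
  π_4·p_4 = 0.48 × 0.19 = 0.0912
Denominator: 0.081 + 0.0217 + 0.009 + 0.0912 = 0.2029
Responsibility of Component 1: 0.081 / 0.2029 ≈ 0.3992

0.3992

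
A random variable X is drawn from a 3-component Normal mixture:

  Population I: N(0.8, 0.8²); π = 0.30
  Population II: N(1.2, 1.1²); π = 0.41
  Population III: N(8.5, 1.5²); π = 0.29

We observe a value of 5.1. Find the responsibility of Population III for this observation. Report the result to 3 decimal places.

Posterior ∝ prior × likelihood, so P(k | x) ∝ π_k f_k(x); normalise over all components.
Normal densities:
  L_I = (1/(0.8·√(2π)))·exp(−(5.1−0.8)²/(2·0.8²)) = 0.498678·exp(-14.44531) = 2.65644e-07
  L_II = (1/(1.1·√(2π)))·exp(−(5.1−1.2)²/(2·1.1²)) = 0.362675·exp(-6.28512) = 0.000675963
  L_III = (1/(1.5·√(2π)))·exp(−(5.1−8.5)²/(2·1.5²)) = 0.265962·exp(-2.56889) = 0.0203781
Unnormalised posteriors:
  π_I·L_I = 0.30 × 2.65644e-07 = 7.96933e-08
  π_II·L_II = 0.41 × 0.000675963 = 0.000277145
  π_III·L_III = 0.29 × 0.0203781 = 0.00590966
Marginal: 7.96933e-08 + 0.000277145 + 0.00590966 = 0.00618688
P(Population III | data) = 0.00590966 / 0.00618688 ≈ 0.955

0.955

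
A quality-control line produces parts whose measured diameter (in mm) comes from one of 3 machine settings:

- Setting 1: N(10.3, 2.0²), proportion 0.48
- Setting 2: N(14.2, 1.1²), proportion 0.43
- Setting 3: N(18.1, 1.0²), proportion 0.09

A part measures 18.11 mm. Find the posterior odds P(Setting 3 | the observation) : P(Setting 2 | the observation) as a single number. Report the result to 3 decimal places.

The posterior odds equal the prior odds times the likelihood ratio: (P(Z=i)/P(Z=j))·(f_i(x)/f_j(x)).
Component likelihoods at x = 18.11 mm:
  L_1 = (1/(2.0·√(2π)))·exp(−(18.11−10.3)²/(2·2.0²)) = 0.199471·exp(-7.62451) = 9.74084e-05
  L_2 = (1/(1.1·√(2π)))·exp(−(18.11−14.2)²/(2·1.1²)) = 0.362675·exp(-6.31740) = 0.000654496
  L_3 = (1/(1.0·√(2π)))·exp(−(18.11−18.1)²/(2·1.0²)) = 0.398942·exp(-0.00005) = 0.398922
0.035903 / 0.000281433 ≈ 127.572

127.572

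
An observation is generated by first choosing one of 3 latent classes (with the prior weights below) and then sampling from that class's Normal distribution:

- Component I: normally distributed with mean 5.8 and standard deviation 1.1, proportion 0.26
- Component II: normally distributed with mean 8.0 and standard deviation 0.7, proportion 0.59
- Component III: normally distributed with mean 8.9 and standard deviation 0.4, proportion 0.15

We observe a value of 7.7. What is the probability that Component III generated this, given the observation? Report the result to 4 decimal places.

0.0050

Posterior ∝ prior × likelihood, so P(k | x) ∝ π_k f_k(x); normalise over all components.
Evaluate each component's likelihood at the observed value:
  f_I = 0.0815952
  f_II = 0.51991
  f_III = 0.0110796
Unnormalised posteriors:
  π_I·f_I = 0.26 × 0.0815952 = 0.0212148
  π_II·f_II = 0.59 × 0.51991 = 0.306747
  π_III·f_III = 0.15 × 0.0110796 = 0.00166194
Marginal: 0.0212148 + 0.306747 + 0.00166194 = 0.329623
P(Component III | 7.7) ≈ 0.0050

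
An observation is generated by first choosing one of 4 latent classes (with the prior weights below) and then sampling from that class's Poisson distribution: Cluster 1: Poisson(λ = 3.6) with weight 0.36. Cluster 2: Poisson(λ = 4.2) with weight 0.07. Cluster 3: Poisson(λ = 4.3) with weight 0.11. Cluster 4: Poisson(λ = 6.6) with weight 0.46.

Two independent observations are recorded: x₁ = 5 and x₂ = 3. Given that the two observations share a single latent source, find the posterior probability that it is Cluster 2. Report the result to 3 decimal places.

Apply Bayes' rule: the posterior for each component is proportional to its prior times its likelihood at x.
Since both observations come from the same component, the likelihood for component k is f_k(x₁)·f_k(x₂).
  f_1 = [e^(−3.6)·3.6^5/5! = 0.13768] × [0.212469] = 0.0292528
  f_2 = [e^(−4.2)·4.2^5/5! = 0.163316] × [0.185165] = 0.0302404
  f_3 = [e^(−4.3)·4.3^5/5! = 0.166224] × [0.179799] = 0.029887
  f_4 = [e^(−6.6)·6.6^5/5! = 0.141969] × [0.0651834] = 0.00925405
Multiply by the mixture weights:
  P(Z=1)·f_1 = 0.36 × 0.0292528 = 0.010531
  P(Z=2)·f_2 = 0.07 × 0.0302404 = 0.00211683
  P(Z=3)·f_3 = 0.11 × 0.029887 = 0.00328757
  P(Z=4)·f_4 = 0.46 × 0.00925405 = 0.00425686
Evidence: 0.010531 + 0.00211683 + 0.00328757 + 0.00425686 = 0.0201923
P(Cluster 2 | x₁,x₂) ≈ 0.105

0.105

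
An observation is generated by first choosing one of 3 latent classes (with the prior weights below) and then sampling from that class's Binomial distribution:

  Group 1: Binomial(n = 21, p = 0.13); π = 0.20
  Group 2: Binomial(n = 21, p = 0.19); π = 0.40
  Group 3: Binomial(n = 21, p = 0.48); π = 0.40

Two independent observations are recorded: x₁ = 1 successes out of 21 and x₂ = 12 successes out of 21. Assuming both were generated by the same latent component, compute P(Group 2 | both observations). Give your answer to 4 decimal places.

0.6777

P(component k | x) = w_k·f_k(x) / marginal(x), where marginal(x) = Σ_j w_j·f_j(x).
Since both observations come from the same component, the likelihood for component k is f_k(x₁)·f_k(x₂).
  p_1 = [C(21,1)·0.13^1·0.87^20 = 21·0.13·0.0617142 = 0.16848] × [1.95541e-06] = 3.29447e-07
  p_2 = [C(21,1)·0.19^1·0.81^20 = 21·0.19·0.0147809 = 0.0589757] × [9.76455e-05] = 5.75871e-06
  p_3 = [C(21,1)·0.48^1·0.52^20 = 21·0.48·2.08962e-06 = 2.10633e-05] × [0.122227] = 2.57452e-06
Prior × likelihood for each component:
  w_1·p_1 = 0.20 × 3.29447e-07 = 6.58893e-08
  w_2·p_2 = 0.40 × 5.75871e-06 = 2.30349e-06
  w_3·p_3 = 0.40 × 2.57452e-06 = 1.02981e-06
Normaliser: 6.58893e-08 + 2.30349e-06 + 1.02981e-06 = 3.39918e-06
Responsibility of Group 2: 2.30349e-06 / 3.39918e-06 ≈ 0.6777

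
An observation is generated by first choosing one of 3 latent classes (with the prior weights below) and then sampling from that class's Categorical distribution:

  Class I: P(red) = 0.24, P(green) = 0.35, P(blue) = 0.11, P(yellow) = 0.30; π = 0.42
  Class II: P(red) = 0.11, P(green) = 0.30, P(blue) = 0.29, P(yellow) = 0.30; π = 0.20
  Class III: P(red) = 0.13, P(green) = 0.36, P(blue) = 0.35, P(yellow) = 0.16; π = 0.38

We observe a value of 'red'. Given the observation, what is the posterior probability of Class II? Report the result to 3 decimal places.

0.128

By Bayes' theorem, P(k | x) = w_k f_k(x) / Σ_j w_j f_j(x).
Component likelihoods at x = 'red':
  f_I = 0.24
  f_II = 0.11
  f_III = 0.13
Prior × likelihood for each component:
  w_I·f_I = 0.42 × 0.24 = 0.1008
  w_II·f_II = 0.20 × 0.11 = 0.022
  w_III·f_III = 0.38 × 0.13 = 0.0494
Denominator: 0.1008 + 0.022 + 0.0494 = 0.1722
P(Class II | data) = 0.022 / 0.1722 ≈ 0.128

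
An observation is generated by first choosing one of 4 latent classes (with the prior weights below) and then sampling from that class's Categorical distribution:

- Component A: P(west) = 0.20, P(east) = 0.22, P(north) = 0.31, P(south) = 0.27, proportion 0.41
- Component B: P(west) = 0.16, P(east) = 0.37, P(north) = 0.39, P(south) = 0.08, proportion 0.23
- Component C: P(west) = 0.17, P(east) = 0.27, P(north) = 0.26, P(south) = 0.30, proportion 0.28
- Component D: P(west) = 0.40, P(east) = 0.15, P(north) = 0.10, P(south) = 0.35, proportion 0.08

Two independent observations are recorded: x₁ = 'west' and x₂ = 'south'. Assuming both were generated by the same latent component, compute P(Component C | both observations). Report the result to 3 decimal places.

0.282

Apply Bayes' rule: the posterior for each component is proportional to its prior times its likelihood at x.
Since both observations come from the same component, the likelihood for component k is f_k(x₁)·f_k(x₂).
  f_A = [P(west | comp) = 0.20] × [0.27] = 0.054
  f_B = [P(west | comp) = 0.16] × [0.08] = 0.0128
  f_C = [P(west | comp) = 0.17] × [0.3] = 0.051
  f_D = [P(west | comp) = 0.40] × [0.35] = 0.14
Weight by the priors:
  P(Z=A)·f_A = 0.41 × 0.054 = 0.02214
  P(Z=B)·f_B = 0.23 × 0.0128 = 0.002944
  P(Z=C)·f_C = 0.28 × 0.051 = 0.01428
  P(Z=D)·f_D = 0.08 × 0.14 = 0.0112
Marginal: 0.02214 + 0.002944 + 0.01428 + 0.0112 = 0.050564
P(Component C | x) ≈ 0.282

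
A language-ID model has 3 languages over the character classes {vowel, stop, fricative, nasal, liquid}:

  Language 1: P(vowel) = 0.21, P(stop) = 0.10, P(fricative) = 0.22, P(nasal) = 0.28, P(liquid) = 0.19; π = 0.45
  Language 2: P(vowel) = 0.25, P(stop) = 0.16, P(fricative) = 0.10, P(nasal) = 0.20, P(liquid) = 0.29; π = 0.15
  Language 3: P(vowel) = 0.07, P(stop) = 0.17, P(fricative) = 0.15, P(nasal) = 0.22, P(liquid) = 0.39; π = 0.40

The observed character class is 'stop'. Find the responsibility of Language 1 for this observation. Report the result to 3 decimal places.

P(component k | x) = P(Z=k)·f_k(x) / marginal(x), where marginal(x) = Σ_j P(Z=j)·f_j(x).
Categorical probabilities:
  p_1 = P(stop | comp) = 0.10
  p_2 = P(stop | comp) = 0.16
  p_3 = P(stop | comp) = 0.17
Multiply by the mixture weights:
  P(Z=1)·p_1 = 0.45 × 0.1 = 0.045
  P(Z=2)·p_2 = 0.15 × 0.16 = 0.024
  P(Z=3)·p_3 = 0.40 × 0.17 = 0.068
Marginal: 0.045 + 0.024 + 0.068 = 0.137
Responsibility of Language 1: 0.045 / 0.137 ≈ 0.328

0.328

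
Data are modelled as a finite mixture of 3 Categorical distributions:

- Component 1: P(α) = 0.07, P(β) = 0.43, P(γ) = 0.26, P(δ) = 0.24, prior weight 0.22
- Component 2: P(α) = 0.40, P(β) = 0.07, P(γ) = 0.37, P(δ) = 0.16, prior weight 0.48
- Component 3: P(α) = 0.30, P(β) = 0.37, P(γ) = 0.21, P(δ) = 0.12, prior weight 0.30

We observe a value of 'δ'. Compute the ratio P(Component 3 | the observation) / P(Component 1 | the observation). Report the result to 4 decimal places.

0.6818

Since P(k|x) ∝ π_k f_k(x), the posterior odds are π_i f_i(x) / (π_j f_j(x)).
Categorical probabilities:
  f_1 = 0.24
  f_2 = 0.16
  f_3 = 0.12
0.036 / 0.0528 ≈ 0.6818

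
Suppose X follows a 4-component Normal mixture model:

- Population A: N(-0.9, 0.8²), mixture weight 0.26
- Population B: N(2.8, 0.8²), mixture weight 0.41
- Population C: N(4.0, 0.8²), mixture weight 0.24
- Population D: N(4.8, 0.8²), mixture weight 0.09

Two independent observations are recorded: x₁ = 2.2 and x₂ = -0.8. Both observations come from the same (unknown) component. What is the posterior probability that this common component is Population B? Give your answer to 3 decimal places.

By Bayes' theorem, P(k | x) = π_k f_k(x) / Σ_j π_j f_j(x).
Since both observations come from the same component, the likelihood for component k is f_k(x₁)·f_k(x₂).
  L_A = [(1/(0.8·√(2π)))·exp(−(2.2−-0.9)²/(2·0.8²)) = 0.498678·exp(-7.50781) = 0.000273665] × [0.494797] = 0.000135408
  L_B = [(1/(0.8·√(2π)))·exp(−(2.2−2.8)²/(2·0.8²)) = 0.498678·exp(-0.28125) = 0.376422] × [1.99797e-05] = 7.52079e-06
  L_C = [(1/(0.8·√(2π)))·exp(−(2.2−4.0)²/(2·0.8²)) = 0.498678·exp(-2.53125) = 0.0396746] × [7.59485e-09] = 3.01323e-10
  L_D = [(1/(0.8·√(2π)))·exp(−(2.2−4.8)²/(2·0.8²)) = 0.498678·exp(-5.28125) = 0.00253631] × [1.14184e-11] = 2.89606e-14
Prior × likelihood for each component:
  π_A·L_A = 0.26 × 0.000135408 = 3.52062e-05
  π_B·L_B = 0.41 × 7.52079e-06 = 3.08352e-06
  π_C·L_C = 0.24 × 3.01323e-10 = 7.23174e-11
  π_D·L_D = 0.09 × 2.89606e-14 = 2.60645e-15
Sum: 3.52062e-05 + 3.08352e-06 + 7.23174e-11 + 2.60645e-15 = 3.82898e-05
P(Population B | x) = 3.08352e-06 / 3.82898e-05 ≈ 0.081

0.081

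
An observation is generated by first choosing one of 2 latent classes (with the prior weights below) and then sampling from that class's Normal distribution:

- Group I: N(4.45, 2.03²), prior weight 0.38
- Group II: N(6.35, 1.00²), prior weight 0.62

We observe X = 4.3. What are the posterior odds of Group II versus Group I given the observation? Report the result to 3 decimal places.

0.406

The posterior odds equal the prior odds times the likelihood ratio: (π_i/π_j)·(f_i(x)/f_j(x)).
Normal densities:
  L_I = 0.195988
  L_II = 0.048792
0.0302511 / 0.0744753 ≈ 0.406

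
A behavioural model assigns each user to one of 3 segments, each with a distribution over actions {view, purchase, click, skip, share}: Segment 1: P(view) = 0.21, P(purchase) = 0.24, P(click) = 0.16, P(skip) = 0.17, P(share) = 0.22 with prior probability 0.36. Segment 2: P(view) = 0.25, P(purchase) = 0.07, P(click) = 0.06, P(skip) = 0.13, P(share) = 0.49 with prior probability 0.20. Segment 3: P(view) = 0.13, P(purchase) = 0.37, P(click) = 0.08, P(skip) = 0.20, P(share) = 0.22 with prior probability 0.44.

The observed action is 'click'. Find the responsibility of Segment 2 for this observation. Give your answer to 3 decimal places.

0.115

The responsibility of component k is w_k f_k(x) divided by Σ_j w_j f_j(x).
Categorical probabilities:
  p_1 = P(click | comp) = 0.16
  p_2 = P(click | comp) = 0.06
  p_3 = P(click | comp) = 0.08
Multiply by the mixture weights:
  w_1·p_1 = 0.36 × 0.16 = 0.0576
  w_2·p_2 = 0.20 × 0.06 = 0.012
  w_3·p_3 = 0.44 × 0.08 = 0.0352
Evidence: 0.0576 + 0.012 + 0.0352 = 0.1048
P(Segment 2 | the observation) ≈ 0.115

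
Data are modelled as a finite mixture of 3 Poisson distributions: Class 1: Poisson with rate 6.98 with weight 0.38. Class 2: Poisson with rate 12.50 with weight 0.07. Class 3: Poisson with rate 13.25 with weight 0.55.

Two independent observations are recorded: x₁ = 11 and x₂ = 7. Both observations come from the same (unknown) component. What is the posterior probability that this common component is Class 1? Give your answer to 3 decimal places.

P(component k | x) = w_k·f_k(x) / marginal(x), where marginal(x) = Σ_j w_j·f_j(x).
Since both observations come from the same component, the likelihood for component k is f_k(x₁)·f_k(x₂).
  L_1 = [0.0446559] × [0.148999] = 0.00665366
  L_2 = [0.108686] × [0.0352581] = 0.00383206
  L_3 = [0.0974579] × [0.0250426] = 0.0024406
Unnormalised posteriors:
  w_1·L_1 = 0.38 × 0.00665366 = 0.00252839
  w_2·L_2 = 0.07 × 0.00383206 = 0.000268244
  w_3·L_3 = 0.55 × 0.0024406 = 0.00134233
Normaliser: 0.00252839 + 0.000268244 + 0.00134233 = 0.00413896
P(Class 1 | data) ≈ 0.611

0.611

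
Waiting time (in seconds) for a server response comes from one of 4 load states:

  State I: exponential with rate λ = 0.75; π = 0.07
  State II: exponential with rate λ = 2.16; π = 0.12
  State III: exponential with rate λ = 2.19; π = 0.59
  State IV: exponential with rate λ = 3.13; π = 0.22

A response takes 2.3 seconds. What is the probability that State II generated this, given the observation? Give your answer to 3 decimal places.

The responsibility of component k is π_k f_k(x) divided by Σ_j π_j f_j(x).
Component likelihoods at x = 2.3 seconds:
  p_I = 0.13363
  p_II = 0.0150272
  p_III = 0.0142201
  p_IV = 0.00233915
Unnormalised posteriors:
  π_I·p_I = 0.07 × 0.13363 = 0.00935409
  π_II·p_II = 0.12 × 0.0150272 = 0.00180327
  π_III·p_III = 0.59 × 0.0142201 = 0.00838986
  π_IV·p_IV = 0.22 × 0.00233915 = 0.000514613
Denominator: 0.00935409 + 0.00180327 + 0.00838986 + 0.000514613 = 0.0200618
P(State II | data) = 0.00180327 / 0.0200618 ≈ 0.090

0.090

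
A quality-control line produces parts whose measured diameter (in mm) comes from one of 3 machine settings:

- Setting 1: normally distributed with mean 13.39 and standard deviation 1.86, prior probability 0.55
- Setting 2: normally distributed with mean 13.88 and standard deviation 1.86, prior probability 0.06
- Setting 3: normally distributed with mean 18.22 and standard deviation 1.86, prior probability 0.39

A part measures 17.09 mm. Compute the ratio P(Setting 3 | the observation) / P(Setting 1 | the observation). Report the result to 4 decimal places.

Since P(k|x) ∝ P(Z=k) f_k(x), the posterior odds are P(Z=i) f_i(x) / (P(Z=j) f_j(x)).
Normal densities:
  L_1 = 0.0296567
  L_2 = 0.0483776
  L_3 = 0.178341
Odds = (0.39/0.55) × (0.178341/0.0296567) = 0.709091 × 6.01351 ≈ 4.2641

4.2641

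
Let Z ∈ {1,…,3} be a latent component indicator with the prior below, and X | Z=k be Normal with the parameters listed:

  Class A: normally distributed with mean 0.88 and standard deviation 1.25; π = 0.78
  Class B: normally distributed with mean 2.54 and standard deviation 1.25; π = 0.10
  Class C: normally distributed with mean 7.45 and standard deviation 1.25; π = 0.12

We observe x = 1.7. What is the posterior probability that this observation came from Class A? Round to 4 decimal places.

The responsibility of component k is π_k f_k(x) divided by Σ_j π_j f_j(x).
Evaluate each component's likelihood at the observed value:
  f_A = 0.257368
  f_B = 0.254648
  f_C = 8.11268e-06
Multiply by the mixture weights:
  π_A·f_A = 0.78 × 0.257368 = 0.200747
  π_B·f_B = 0.10 × 0.254648 = 0.0254648
  π_C·f_C = 0.12 × 8.11268e-06 = 9.73522e-07
Denominator: 0.200747 + 0.0254648 + 9.73522e-07 = 0.226212
P(Class A | data) = 0.200747 / 0.226212 ≈ 0.8874

0.8874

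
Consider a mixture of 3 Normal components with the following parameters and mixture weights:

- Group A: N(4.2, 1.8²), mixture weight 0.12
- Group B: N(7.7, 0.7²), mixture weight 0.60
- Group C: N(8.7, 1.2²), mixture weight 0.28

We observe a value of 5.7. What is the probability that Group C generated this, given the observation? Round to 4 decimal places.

0.1427

P(component k | x) = π_k·f_k(x) / marginal(x), where marginal(x) = Σ_j π_j·f_j(x).
Normal densities:
  L_A = 0.156618
  L_B = 0.00962014
  L_C = 0.0146069
Unnormalised posteriors:
  π_A·L_A = 0.12 × 0.156618 = 0.0187941
  π_B·L_B = 0.60 × 0.00962014 = 0.00577209
  π_C·L_C = 0.28 × 0.0146069 = 0.00408994
Denominator: 0.0187941 + 0.00577209 + 0.00408994 = 0.0286561
P(Group C | 5.7) = 0.00408994 / 0.0286561 ≈ 0.1427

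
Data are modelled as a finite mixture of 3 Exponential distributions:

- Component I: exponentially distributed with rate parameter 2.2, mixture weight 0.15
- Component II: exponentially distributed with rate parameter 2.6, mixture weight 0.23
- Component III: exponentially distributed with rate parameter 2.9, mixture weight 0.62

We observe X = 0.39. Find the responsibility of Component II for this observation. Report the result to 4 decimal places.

0.2315

Apply Bayes' rule: the posterior for each component is proportional to its prior times its likelihood at x.
Exponential densities:
  p_I = 0.93282
  p_II = 0.943189
  p_III = 0.93586
Weight by the priors:
  π_I·p_I = 0.15 × 0.93282 = 0.139923
  π_II·p_II = 0.23 × 0.943189 = 0.216933
  π_III·p_III = 0.62 × 0.93586 = 0.580233
Sum: 0.139923 + 0.216933 + 0.580233 = 0.93709
P(Component II | data) = 0.216933 / 0.93709 ≈ 0.2315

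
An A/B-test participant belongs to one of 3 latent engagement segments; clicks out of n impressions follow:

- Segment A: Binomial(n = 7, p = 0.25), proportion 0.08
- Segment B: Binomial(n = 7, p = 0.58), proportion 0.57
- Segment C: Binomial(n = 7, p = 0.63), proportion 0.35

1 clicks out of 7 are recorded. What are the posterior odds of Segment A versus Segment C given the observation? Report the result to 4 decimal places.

Since P(k|x) ∝ P(Z=k) f_k(x), the posterior odds are P(Z=i) f_i(x) / (P(Z=j) f_j(x)).
Component likelihoods at x = 1 clicks out of 7:
  L_A = C(7,1)·0.25^1·0.75^6 = 7·0.25·0.177979 = 0.311462
  L_B = C(7,1)·0.58^1·0.42^6 = 7·0.58·0.00548903 = 0.0222855
  L_C = C(7,1)·0.63^1·0.37^6 = 7·0.63·0.00256573 = 0.0113149
Posterior odds = (P(Z=A)·L_A) / (P(Z=C)·L_C) = (0.08·0.311462) / (0.35·0.0113149) = 0.024917 / 0.0039602 ≈ 6.2919

6.2919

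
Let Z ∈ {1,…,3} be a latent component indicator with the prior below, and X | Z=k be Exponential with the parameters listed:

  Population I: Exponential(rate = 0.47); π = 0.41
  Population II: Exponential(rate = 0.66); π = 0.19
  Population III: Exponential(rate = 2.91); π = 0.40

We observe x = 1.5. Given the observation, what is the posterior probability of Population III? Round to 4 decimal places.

0.0945

By Bayes' theorem, P(k | x) = P(Z=k) f_k(x) / Σ_j P(Z=j) f_j(x).
Exponential densities:
  L_I = 0.47·e^(−0.47·1.5) = 0.47·e^(−0.7050) = 0.232231
  L_II = 0.66·e^(−0.66·1.5) = 0.66·e^(−0.9900) = 0.245241
  L_III = 2.91·e^(−2.91·1.5) = 2.91·e^(−4.3650) = 0.0369996
Unnormalised posteriors:
  P(Z=I)·L_I = 0.41 × 0.232231 = 0.0952147
  P(Z=II)·L_II = 0.19 × 0.245241 = 0.0465957
  P(Z=III)·L_III = 0.40 × 0.0369996 = 0.0147999
Marginal: 0.0952147 + 0.0465957 + 0.0147999 = 0.15661
Responsibility of Population III: 0.0147999 / 0.15661 ≈ 0.0945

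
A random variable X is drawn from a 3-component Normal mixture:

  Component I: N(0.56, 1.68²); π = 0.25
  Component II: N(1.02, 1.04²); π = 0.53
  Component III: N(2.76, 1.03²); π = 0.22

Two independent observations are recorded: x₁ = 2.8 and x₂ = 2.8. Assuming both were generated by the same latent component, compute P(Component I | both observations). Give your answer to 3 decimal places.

0.060

By Bayes' theorem, P(k | x) = P(Z=k) f_k(x) / Σ_j P(Z=j) f_j(x).
Since both observations come from the same component, the likelihood for component k is f_k(x₁)·f_k(x₂).
  L_I = [(1/(1.68·√(2π)))·exp(−(2.8−0.56)²/(2·1.68²)) = 0.237466·exp(-0.88889) = 0.097625] × [0.097625] = 0.00953065
  L_II = [(1/(1.04·√(2π)))·exp(−(2.8−1.02)²/(2·1.04²)) = 0.383598·exp(-1.46468) = 0.0886693] × [0.0886693] = 0.00786225
  L_III = [(1/(1.03·√(2π)))·exp(−(2.8−2.76)²/(2·1.03²)) = 0.387323·exp(-0.00075) = 0.387031] × [0.387031] = 0.149793
Multiply by the mixture weights:
  P(Z=I)·L_I = 0.25 × 0.00953065 = 0.00238266
  P(Z=II)·L_II = 0.53 × 0.00786225 = 0.00416699
  P(Z=III)·L_III = 0.22 × 0.149793 = 0.0329544
Sum: 0.00238266 + 0.00416699 + 0.0329544 = 0.0395041
P(Component I | x₁,x₂) = 0.00238266 / 0.0395041 ≈ 0.060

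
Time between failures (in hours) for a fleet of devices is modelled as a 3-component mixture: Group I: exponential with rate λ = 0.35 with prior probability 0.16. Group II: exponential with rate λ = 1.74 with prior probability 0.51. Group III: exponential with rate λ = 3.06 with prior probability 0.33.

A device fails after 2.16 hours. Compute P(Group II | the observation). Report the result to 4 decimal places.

P(component k | x) = P(Z=k)·f_k(x) / marginal(x), where marginal(x) = Σ_j P(Z=j)·f_j(x).
Evaluate each component's likelihood at the observed value:
  p_I = 0.35·e^(−0.35·2.16) = 0.35·e^(−0.7560) = 0.164339
  p_II = 1.74·e^(−1.74·2.16) = 1.74·e^(−3.7584) = 0.0405786
  p_III = 3.06·e^(−3.06·2.16) = 3.06·e^(−6.6096) = 0.00412296
Multiply by the mixture weights:
  P(Z=I)·p_I = 0.16 × 0.164339 = 0.0262943
  P(Z=II)·p_II = 0.51 × 0.0405786 = 0.0206951
  P(Z=III)·p_III = 0.33 × 0.00412296 = 0.00136058
Sum: 0.0262943 + 0.0206951 + 0.00136058 = 0.0483499
So the posterior for Group II is 0.0206951 / 0.0483499 ≈ 0.4280.

0.4280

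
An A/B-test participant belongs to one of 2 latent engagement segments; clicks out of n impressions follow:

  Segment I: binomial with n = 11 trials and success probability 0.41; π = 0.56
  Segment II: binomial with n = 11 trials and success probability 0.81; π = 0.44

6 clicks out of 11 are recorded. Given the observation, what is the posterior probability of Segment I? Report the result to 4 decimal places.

The responsibility of component k is P(Z=k) f_k(x) divided by Σ_j P(Z=j) f_j(x).
Evaluate each component's likelihood at the observed value:
  p_I = 0.156894
  p_II = 0.0323087
Multiply by the mixture weights:
  P(Z=I)·p_I = 0.56 × 0.156894 = 0.0878604
  P(Z=II)·p_II = 0.44 × 0.0323087 = 0.0142158
Marginal: 0.0878604 + 0.0142158 = 0.102076
So the posterior for Segment I is 0.0878604 / 0.102076 ≈ 0.8607.

0.8607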